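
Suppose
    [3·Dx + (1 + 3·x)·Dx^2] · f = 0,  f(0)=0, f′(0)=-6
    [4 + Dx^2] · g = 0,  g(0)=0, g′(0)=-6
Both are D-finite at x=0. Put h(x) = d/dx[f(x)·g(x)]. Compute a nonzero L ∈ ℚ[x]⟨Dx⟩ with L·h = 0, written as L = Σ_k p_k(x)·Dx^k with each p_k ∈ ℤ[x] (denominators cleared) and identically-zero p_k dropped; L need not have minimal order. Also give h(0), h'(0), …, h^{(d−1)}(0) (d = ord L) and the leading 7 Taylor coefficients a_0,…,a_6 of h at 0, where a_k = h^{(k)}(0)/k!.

L = (-21880 - 49536·x - 195264·x^2 - 252288·x^3 + 225504·x^4 + 746496·x^5 + 373248·x^6) + (-9384 - 44856·x - 47520·x^2 + 90720·x^3 + 311040·x^4 + 186624·x^5)·Dx + (-6026 - 16344·x - 53892·x^2 - 32832·x^3 + 182736·x^4 + 373248·x^5 + 186624·x^6)·Dx^2 + (-2346 - 11214·x - 11880·x^2 + 22680·x^3 + 77760·x^4 + 46656·x^5)·Dx^3 + (-139 - 990·x - 1269·x^2 + 7560·x^3 + 31590·x^4 + 46656·x^5 + 23328·x^6)·Dx^4  (order 4).
h: a_k = 0, 72, -162, 336, -1035, 3096, -45612/5, …
ICs: h(0) = 0, h′(0) = 72, h′′(0) = -324, h′′′(0) = 2016.

f: a_k = 0, -6, 9, -18, 81/2, -486/5, 243, …
g: a_k = 0, -6, 0, 4, 0, -4/5, 0, …
Sym-product of L_f,L_g gives L₀ (≤ ord 4).
Derive L from L₀ (diff closure).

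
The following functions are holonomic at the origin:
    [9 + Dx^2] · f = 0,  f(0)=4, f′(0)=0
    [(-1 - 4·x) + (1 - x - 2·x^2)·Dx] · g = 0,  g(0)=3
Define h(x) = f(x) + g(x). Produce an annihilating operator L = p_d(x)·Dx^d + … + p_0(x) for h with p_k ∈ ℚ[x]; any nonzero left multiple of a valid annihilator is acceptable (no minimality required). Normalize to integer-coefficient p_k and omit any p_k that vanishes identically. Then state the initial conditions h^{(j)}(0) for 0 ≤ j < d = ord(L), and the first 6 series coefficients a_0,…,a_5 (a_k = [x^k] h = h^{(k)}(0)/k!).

L = (-117 - 486·x - 135·x^2 - 360·x^3 - 540·x^4 - 432·x^5) + (45 - 63·x - 81·x^2 + 153·x^3 + 18·x^4 - 324·x^5 - 216·x^6)·Dx + (-13 - 54·x - 15·x^2 - 40·x^3 - 60·x^4 - 48·x^5)·Dx^2 + (5 - 7·x - 9·x^2 + 17·x^3 + 2·x^4 - 36·x^5 - 24·x^6)·Dx^3  (order 3).
h: a_k = 7, 3, -9, 15, 93/2, 63, …
ICs: h(0) = 7, h′(0) = 3, h′′(0) = -18.

f: a_k = 4, 0, -18, 0, 27/2, 0, …
g: a_k = 3, 3, 9, 15, 33, 63, …
f+g: L₀ = lclm(L_f,L_g), ord ≤ 2+1.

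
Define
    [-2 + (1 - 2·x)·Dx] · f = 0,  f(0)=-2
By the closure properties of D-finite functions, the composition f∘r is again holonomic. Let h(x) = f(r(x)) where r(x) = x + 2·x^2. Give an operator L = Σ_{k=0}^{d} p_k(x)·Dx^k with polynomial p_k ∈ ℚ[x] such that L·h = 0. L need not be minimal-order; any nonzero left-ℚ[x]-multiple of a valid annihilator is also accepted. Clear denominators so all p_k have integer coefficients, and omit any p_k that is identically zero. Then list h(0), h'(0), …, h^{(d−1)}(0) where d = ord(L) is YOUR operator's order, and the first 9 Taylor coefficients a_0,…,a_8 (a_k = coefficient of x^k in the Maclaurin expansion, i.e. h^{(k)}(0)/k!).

L = (2 + 8·x) + (-1 + 2·x + 4·x^2)·Dx  (order 1).
h: a_k = -2, -4, -16, -48, -160, -512, -1664, -5376, -17408, …
ICs: h(0) = -2.

f: a_k = -2, -4, -8, -16, -32, -64, -128, -256, -512, …
Change of var in L_f (x↦r) gives L₀.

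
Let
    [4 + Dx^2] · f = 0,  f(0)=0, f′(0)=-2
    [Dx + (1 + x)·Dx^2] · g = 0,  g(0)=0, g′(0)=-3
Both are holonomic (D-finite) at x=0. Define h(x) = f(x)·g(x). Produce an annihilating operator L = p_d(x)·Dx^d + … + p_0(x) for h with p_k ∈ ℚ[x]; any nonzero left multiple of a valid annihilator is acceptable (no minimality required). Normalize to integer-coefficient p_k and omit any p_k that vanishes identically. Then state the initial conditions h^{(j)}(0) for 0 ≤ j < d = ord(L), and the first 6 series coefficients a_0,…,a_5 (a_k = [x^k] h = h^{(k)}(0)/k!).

L = (168 + 864·x + 1456·x^2 + 1024·x^3 + 256·x^4) + (112 + 368·x + 384·x^2 + 128·x^3)·Dx + (102 + 464·x + 744·x^2 + 512·x^3 + 128·x^4)·Dx^2 + (28 + 92·x + 96·x^2 + 32·x^3)·Dx^3 + (15 + 62·x + 95·x^2 + 64·x^3 + 16·x^4)·Dx^4  (order 4).
h: a_k = 0, 0, 6, -3, -2, 1/2, …
ICs: h(0) = 0, h′(0) = 0, h′′(0) = 12, h′′′(0) = -18.

f: a_k = 0, -2, 0, 4/3, 0, -4/15, …
g: a_k = 0, -3, 3/2, -1, 3/4, -3/5, …
Sym-product of L_f,L_g gives L₀ (≤ ord 4).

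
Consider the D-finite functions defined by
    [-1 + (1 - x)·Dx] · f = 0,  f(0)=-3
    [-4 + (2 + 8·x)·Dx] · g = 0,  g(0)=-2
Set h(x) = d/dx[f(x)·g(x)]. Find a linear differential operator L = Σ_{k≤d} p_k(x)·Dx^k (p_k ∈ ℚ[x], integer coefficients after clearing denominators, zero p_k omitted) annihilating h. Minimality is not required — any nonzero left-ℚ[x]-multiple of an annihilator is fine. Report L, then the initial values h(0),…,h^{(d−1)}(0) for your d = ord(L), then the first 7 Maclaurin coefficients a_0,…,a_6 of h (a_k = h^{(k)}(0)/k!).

L = (2 + 36·x + 12·x^2) + (-3 - 11·x + 6·x^2 + 8·x^3)·Dx  (order 1).
h: a_k = 18, 12, 90, -120, 690, -2196, 8526, …
ICs: h(0) = 18.

f: a_k = -3, -3, -3, -3, -3, -3, -3, …
g: a_k = -2, -4, 4, -8, 20, -56, 168, …
Sym-product of L_f,L_g gives L₀ (≤ ord 1).
Differentiate: ansatz ord ≤ ord L₀ ⇒ L.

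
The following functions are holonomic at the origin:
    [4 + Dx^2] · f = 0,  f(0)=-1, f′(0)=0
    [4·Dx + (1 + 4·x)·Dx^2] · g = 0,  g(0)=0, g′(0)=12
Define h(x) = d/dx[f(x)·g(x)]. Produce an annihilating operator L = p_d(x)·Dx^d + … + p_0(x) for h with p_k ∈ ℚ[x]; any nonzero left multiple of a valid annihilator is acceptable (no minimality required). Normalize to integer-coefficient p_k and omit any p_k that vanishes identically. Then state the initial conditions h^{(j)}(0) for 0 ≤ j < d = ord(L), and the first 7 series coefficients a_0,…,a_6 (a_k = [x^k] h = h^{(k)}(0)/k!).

L = (-832 - 992·x - 5568·x^2 - 12288·x^3 - 2048·x^4 + 24576·x^5 + 16384·x^6) + (-264 - 1568·x - 2560·x^2 + 10240·x^4 + 8192·x^5)·Dx + (-220 - 368·x - 1760·x^2 - 3072·x^3 + 2048·x^4 + 12288·x^5 + 8192·x^6)·Dx^2 + (-66 - 392·x - 640·x^2 + 2560·x^4 + 2048·x^5)·Dx^3 + (-3 - 30·x - 92·x^2 + 640·x^4 + 1536·x^5 + 1024·x^6)·Dx^4  (order 4).
h: a_k = -12, 48, -120, 576, -2472, 10080, -204208/5, …
ICs: h(0) = -12, h′(0) = 48, h′′(0) = -240, h′′′(0) = 3456.

f: a_k = -1, 0, 2, 0, -2/3, 0, 4/45, …
g: a_k = 0, 12, -24, 64, -192, 3072/5, -2048, …
L₀ := L_f ⊗_s L_g (sym. prod.), ord ≤ 4.
Differentiate: ansatz ord ≤ ord L₀ ⇒ L.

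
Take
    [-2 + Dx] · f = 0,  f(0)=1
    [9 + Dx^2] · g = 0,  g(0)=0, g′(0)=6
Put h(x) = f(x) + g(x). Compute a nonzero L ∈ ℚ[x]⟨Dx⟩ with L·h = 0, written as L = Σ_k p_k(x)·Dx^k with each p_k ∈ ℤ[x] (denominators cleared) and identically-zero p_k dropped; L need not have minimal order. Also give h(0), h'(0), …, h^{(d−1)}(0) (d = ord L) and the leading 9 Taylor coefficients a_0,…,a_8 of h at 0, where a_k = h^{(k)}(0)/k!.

f: a_k = 1, 2, 2, 4/3, 2/3, 4/15, 4/45, 8/315, 2/315, …
g: a_k = 0, 6, 0, -9, 0, 81/20, 0, -243/280, 0, …
L₀ := lclm(L_f,L_g); ord L₀ ≤ 1+2.
L = -18 + 9·Dx - 2·Dx^2 + Dx^3  (order 3).
h: a_k = 1, 8, 2, -23/3, 2/3, 259/60, 4/45, -2123/2520, 2/315, …
ICs: h(0) = 1, h′(0) = 8, h′′(0) = 4.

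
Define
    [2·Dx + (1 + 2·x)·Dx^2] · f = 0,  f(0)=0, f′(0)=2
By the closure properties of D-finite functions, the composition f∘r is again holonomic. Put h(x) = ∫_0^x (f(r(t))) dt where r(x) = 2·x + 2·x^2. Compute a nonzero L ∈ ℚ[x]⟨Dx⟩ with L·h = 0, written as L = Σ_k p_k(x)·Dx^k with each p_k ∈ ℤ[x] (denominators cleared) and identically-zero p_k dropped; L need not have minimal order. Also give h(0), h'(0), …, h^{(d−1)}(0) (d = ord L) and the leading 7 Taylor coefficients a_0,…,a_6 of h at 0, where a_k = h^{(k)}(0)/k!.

L = 2·Dx^2 + (1 + 2·x)·Dx^3  (order 3).
h: a_k = 0, 0, 2, -4/3, 4/3, -8/5, 32/15, …
ICs: h(0) = 0, h′(0) = 0, h′′(0) = 4.

f: a_k = 0, 2, -2, 8/3, -4, 32/5, -32/3, …
Substitute x→r, Dx→(1/r')Dx; clear ⇒ L₀.
Integrate: L := L₀·Dx.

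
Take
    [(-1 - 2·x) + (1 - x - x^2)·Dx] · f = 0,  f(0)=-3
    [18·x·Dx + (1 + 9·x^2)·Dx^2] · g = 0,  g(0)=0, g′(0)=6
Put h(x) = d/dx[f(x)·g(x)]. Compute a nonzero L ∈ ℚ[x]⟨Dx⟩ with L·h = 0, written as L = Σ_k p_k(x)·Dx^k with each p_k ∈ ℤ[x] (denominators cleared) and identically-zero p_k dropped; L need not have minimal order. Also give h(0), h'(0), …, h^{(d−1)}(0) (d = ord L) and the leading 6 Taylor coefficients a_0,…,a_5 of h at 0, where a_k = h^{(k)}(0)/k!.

L = (-30 + 1134·x^2 + 1944·x^3 + 2916·x^4) + (12 + 42·x - 108·x^2 + 198·x^3 + 1944·x^4 + 1944·x^5)·Dx + (-1 - 8·x - 26·x^2 - 36·x^3 - 126·x^4 + 324·x^5 + 243·x^6)·Dx^2  (order 2).
h: a_k = -18, -36, 54, 0, -1368, -8208/5, …
ICs: h(0) = -18, h′(0) = -36.

f: a_k = -3, -3, -6, -9, -15, -24, …
g: a_k = 0, 6, 0, -18, 0, 486/5, …
f·g: L₀ = L_f ⊗_s L_g, ord ≤ 1·2.
Derive L from L₀ (diff closure).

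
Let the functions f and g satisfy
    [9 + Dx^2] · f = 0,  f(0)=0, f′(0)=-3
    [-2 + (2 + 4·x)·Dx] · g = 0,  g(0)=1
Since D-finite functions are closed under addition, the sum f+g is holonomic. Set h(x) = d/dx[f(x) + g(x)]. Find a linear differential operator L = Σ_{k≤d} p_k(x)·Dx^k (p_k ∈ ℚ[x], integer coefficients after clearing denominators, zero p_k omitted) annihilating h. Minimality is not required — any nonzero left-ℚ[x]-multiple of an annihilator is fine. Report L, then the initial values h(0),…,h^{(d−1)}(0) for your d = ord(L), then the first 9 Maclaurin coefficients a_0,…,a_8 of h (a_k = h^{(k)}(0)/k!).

L = (-18 - 27·x - 27·x^2) + (-9 - 45·x - 81·x^2 - 54·x^3)·Dx + (-2 - 3·x - 3·x^2)·Dx^2 + (-1 - 5·x - 9·x^2 - 6·x^3)·Dx^3  (order 3).
h: a_k = -2, -1, 15, -5/2, -23/4, -63/8, 699/40, -429/16, 111519/2240, …
ICs: h(0) = -2, h′(0) = -1, h′′(0) = 30.

f: a_k = 0, -3, 0, 9/2, 0, -81/40, 0, 243/560, 0, …
g: a_k = 1, 1, -1/2, 1/2, -5/8, 7/8, -21/16, 33/16, -429/128, …
L₀ := lclm(L_f,L_g); ord L₀ ≤ 2+1.
h₀' ⇒ L via d/dx closure of L₀.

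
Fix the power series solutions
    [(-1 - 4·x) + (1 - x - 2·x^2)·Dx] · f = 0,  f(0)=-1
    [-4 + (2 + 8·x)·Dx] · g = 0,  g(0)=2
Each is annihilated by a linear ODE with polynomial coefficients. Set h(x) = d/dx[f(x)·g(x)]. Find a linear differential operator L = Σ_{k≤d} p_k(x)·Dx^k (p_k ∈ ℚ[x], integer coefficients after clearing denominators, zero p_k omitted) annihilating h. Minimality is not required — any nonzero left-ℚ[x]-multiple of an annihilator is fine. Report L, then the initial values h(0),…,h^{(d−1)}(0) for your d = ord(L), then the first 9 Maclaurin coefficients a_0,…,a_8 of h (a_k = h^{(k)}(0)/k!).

L = (2 + 32·x + 84·x^2 + 80·x^3 + 80·x^4) + (-1 - 5·x - 4·x^2 + 8·x^3 + 40·x^4 + 32·x^5)·Dx  (order 1).
h: a_k = -6, -12, -78, -72, -630, 36, -5418, 7632, -56826, …
ICs: h(0) = -6.

f: a_k = -1, -1, -3, -5, -11, -21, -43, -85, -171, …
g: a_k = 2, 4, -4, 8, -20, 56, -168, 528, -1716, …
Sym-product of L_f,L_g gives L₀ (≤ ord 1).
h=h₀': d/dx-closure on L₀ ⇒ L.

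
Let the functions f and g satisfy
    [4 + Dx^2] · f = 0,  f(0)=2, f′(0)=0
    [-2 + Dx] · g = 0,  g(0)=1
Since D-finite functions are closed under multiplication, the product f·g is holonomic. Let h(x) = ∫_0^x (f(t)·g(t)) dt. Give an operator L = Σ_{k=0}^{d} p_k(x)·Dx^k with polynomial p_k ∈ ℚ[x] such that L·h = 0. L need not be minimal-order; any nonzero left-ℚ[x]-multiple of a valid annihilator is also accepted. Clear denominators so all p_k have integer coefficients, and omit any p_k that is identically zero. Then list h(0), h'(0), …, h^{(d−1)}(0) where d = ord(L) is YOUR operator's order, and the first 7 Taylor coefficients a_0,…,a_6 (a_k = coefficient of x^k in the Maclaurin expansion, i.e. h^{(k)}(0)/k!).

f: a_k = 2, 0, -4, 0, 4/3, 0, -8/45, …
g: a_k = 1, 2, 2, 4/3, 2/3, 4/15, 4/45, …
Sym-product of L_f,L_g gives L₀ (≤ ord 2).
h=∫₀ˣh₀: take L = L₀·Dx.
L = 8·Dx - 4·Dx^2 + Dx^3  (order 3).
h: a_k = 0, 2, 2, 0, -4/3, -16/15, -16/45, …
ICs: h(0) = 0, h′(0) = 2, h′′(0) = 4.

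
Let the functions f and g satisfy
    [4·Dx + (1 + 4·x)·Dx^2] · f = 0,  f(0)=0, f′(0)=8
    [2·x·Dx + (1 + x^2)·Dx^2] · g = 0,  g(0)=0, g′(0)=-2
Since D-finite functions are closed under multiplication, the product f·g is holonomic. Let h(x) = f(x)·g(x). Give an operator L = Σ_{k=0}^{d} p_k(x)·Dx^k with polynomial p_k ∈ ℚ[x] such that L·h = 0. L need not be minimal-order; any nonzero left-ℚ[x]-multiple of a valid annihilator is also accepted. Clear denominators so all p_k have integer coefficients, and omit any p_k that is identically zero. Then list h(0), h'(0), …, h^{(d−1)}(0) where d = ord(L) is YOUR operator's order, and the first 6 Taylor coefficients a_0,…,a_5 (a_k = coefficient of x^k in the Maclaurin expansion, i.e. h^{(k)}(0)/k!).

f: a_k = 0, 8, -16, 128/3, -128, 2048/5, …
g: a_k = 0, -2, 0, 2/3, 0, -2/5, …
h₀=f·g: eliminate ⇒ L₀, order ≤ 2·2.
L = (144 + 896·x + 560·x^2 + 2304·x^3 + 1920·x^4 + 3328·x^5 + 256·x^7)·Dx + (132 + 304·x + 2252·x^2 + 4144·x^3 + 8896·x^4 + 5952·x^5 + 8960·x^6 + 192·x^7 + 896·x^8)·Dx^2 + (72 + 376·x + 912·x^2 + 2808·x^3 + 3720·x^4 + 6288·x^5 + 3072·x^6 + 4368·x^7 + 192·x^8 + 512·x^9)·Dx^3 + (5 + 48·x + 178·x^2 + 416·x^3 + 729·x^4 + 720·x^5 + 1008·x^6 + 384·x^7 + 516·x^8 + 32·x^9 + 64·x^10)·Dx^4  (order 4).
h: a_k = 0, 0, -16, 32, -80, 736/3, …
ICs: h(0) = 0, h′(0) = 0, h′′(0) = -32, h′′′(0) = 192.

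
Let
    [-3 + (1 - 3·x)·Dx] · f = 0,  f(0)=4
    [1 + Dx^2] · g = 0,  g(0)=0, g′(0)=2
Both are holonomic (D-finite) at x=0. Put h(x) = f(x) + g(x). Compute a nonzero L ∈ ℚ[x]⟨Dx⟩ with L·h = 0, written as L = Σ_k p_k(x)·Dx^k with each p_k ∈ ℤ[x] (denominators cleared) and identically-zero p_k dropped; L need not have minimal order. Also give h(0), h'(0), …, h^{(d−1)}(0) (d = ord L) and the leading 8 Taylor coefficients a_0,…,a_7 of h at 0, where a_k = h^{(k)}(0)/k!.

L = (165 - 18·x + 27·x^2) + (-19 + 63·x - 27·x^2 + 27·x^3)·Dx + (165 - 18·x + 27·x^2)·Dx^2 + (-19 + 63·x - 27·x^2 + 27·x^3)·Dx^3  (order 3).
h: a_k = 4, 14, 36, 323/3, 324, 58321/60, 2916, 22044959/2520, …
ICs: h(0) = 4, h′(0) = 14, h′′(0) = 72.

f: a_k = 4, 12, 36, 108, 324, 972, 2916, 8748, …
g: a_k = 0, 2, 0, -1/3, 0, 1/60, 0, -1/2520, …
L₀ := lclm(L_f,L_g); ord L₀ ≤ 1+2.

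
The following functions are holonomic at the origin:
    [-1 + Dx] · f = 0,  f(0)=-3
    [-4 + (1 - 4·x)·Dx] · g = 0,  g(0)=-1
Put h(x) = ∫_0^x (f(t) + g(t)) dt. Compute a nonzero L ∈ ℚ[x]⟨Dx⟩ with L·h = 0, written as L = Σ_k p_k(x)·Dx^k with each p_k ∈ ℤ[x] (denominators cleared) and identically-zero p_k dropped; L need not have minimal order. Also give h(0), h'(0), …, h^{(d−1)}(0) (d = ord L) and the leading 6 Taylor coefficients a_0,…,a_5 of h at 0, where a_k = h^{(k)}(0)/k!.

f: a_k = -3, -3, -3/2, -1/2, -1/8, -1/40, …
g: a_k = -1, -4, -16, -64, -256, -1024, …
L₀ := lclm(L_f,L_g); ord L₀ ≤ 1+1.
∫: right-multiply L₀ by Dx.
L = (28 + 16·x)·Dx + (-31 - 8·x + 16·x^2)·Dx^2 + (3 - 8·x - 16·x^2)·Dx^3  (order 3).
h: a_k = 0, -4, -7/2, -35/6, -129/8, -2049/40, …
ICs: h(0) = 0, h′(0) = -4, h′′(0) = -7.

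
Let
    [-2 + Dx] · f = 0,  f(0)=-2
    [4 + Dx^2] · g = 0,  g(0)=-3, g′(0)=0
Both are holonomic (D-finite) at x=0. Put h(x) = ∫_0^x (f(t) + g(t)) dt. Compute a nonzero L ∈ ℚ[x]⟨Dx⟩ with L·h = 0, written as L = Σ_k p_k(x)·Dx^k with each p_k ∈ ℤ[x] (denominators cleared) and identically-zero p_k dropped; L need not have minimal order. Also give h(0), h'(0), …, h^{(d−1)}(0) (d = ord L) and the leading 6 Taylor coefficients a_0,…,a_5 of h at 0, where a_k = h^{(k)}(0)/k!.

L = -8·Dx + 4·Dx^2 - 2·Dx^3 + Dx^4  (order 4).
h: a_k = 0, -5, -2, 2/3, -2/3, -2/3, …
ICs: h(0) = 0, h′(0) = -5, h′′(0) = -4, h′′′(0) = 4.

f: a_k = -2, -4, -4, -8/3, -4/3, -8/15, …
g: a_k = -3, 0, 6, 0, -2, 0, …
Sum ⇒ L₀ = lclm(L_f,L_g) in ℚ(x)⟨Dx⟩.
h=∫₀ˣh₀: take L = L₀·Dx.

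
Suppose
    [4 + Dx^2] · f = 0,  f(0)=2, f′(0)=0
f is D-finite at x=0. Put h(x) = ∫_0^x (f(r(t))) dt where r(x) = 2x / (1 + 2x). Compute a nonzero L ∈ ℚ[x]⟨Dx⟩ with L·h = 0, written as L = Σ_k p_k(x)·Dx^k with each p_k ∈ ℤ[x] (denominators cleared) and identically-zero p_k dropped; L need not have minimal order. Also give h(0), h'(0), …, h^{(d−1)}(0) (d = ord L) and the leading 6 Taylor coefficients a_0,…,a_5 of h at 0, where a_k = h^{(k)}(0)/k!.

L = 16·Dx + (4 + 24·x + 48·x^2 + 32·x^3)·Dx^2 + (1 + 8·x + 24·x^2 + 32·x^3 + 16·x^4)·Dx^3  (order 3).
h: a_k = 0, 2, 0, -16/3, 16, -512/15, …
ICs: h(0) = 0, h′(0) = 2, h′′(0) = 0.

f: a_k = 2, 0, -4, 0, 4/3, 0, …
Substitute x→r, Dx→(1/r')Dx; clear ⇒ L₀.
h=∫h₀ ⇒ L = L₀·Dx.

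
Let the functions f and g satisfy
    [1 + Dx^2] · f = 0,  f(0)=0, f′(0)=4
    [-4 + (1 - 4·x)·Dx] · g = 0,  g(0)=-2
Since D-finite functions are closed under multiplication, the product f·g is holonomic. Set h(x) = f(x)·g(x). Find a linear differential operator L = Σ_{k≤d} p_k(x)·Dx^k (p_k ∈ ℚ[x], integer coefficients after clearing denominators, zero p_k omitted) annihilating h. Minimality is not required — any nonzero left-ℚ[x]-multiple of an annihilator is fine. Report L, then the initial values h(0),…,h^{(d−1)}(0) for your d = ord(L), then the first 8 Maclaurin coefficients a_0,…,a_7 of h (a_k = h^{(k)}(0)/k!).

L = (-1 + 4·x) + 8·Dx + (-1 + 4·x)·Dx^2  (order 2).
h: a_k = 0, -8, -32, -380/3, -1520/3, -30401/15, -121604/15, -20429471/630, …
ICs: h(0) = 0, h′(0) = -8.

f: a_k = 0, 4, 0, -2/3, 0, 1/30, 0, -1/1260, …
g: a_k = -2, -8, -32, -128, -512, -2048, -8192, -32768, …
Product ⇒ symmetric product L₀, ord ≤ 2.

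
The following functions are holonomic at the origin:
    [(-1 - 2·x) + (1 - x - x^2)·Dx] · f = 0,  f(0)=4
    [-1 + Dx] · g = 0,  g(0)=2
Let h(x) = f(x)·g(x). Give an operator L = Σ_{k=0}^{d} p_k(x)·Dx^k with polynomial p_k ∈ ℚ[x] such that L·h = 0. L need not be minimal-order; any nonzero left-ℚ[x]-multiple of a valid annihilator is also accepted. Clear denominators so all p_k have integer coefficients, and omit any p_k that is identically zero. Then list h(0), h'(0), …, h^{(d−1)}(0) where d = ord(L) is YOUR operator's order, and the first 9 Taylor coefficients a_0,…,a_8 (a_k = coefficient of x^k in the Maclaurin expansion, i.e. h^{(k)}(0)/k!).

f: a_k = 4, 4, 8, 12, 20, 32, 52, 84, 136, …
g: a_k = 2, 2, 1, 1/3, 1/12, 1/60, 1/360, 1/2520, 1/20160, …
f·g: L₀ = L_f ⊗_s L_g, ord ≤ 1·1.
L = (2 + x - x^2) + (-1 + x + x^2)·Dx  (order 1).
h: a_k = 8, 16, 28, 136/3, 221/3, 1786/15, 17347/90, 98221/315, 2542969/5040, …
ICs: h(0) = 8.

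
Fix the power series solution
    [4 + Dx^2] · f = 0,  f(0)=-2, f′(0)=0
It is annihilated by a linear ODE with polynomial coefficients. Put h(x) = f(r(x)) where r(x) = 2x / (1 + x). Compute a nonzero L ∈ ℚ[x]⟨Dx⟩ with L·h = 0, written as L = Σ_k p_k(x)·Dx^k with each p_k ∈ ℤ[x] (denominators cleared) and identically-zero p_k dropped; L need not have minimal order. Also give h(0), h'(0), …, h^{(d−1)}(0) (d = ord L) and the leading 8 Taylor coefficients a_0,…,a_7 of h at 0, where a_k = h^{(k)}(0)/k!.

f: a_k = -2, 0, 4, 0, -4/3, 0, 8/45, 0, …
L₀ from L_f via x↦r, Dx↦r'^{-1}Dx.
L = 16 + (2 + 6·x + 6·x^2 + 2·x^3)·Dx + (1 + 4·x + 6·x^2 + 4·x^3 + x^4)·Dx^2  (order 2).
h: a_k = -2, 0, 16, -32, 80/3, 64/3, -5488/45, 1312/5, …
ICs: h(0) = -2, h′(0) = 0.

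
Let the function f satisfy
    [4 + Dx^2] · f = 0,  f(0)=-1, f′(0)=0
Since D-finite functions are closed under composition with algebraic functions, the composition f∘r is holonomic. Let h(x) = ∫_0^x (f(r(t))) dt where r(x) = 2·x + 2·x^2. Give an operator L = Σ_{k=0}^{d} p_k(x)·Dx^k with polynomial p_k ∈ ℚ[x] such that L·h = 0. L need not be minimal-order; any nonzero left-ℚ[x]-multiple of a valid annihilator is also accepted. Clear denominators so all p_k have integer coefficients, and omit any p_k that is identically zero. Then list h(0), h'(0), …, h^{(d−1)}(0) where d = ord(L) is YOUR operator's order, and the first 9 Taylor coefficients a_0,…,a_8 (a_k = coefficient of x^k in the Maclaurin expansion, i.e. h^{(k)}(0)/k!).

f: a_k = -1, 0, 2, 0, -2/3, 0, 4/45, 0, -2/315, …
Change of var in L_f (x↦r) gives L₀.
h=∫₀ˣh₀: take L = L₀·Dx.
L = (16 + 96·x + 192·x^2 + 128·x^3)·Dx - 2·Dx^2 + (1 + 2·x)·Dx^3  (order 3).
h: a_k = 0, -1, 0, 8/3, 4, -8/15, -64/9, -2624/315, -16/15, …
ICs: h(0) = 0, h′(0) = -1, h′′(0) = 0.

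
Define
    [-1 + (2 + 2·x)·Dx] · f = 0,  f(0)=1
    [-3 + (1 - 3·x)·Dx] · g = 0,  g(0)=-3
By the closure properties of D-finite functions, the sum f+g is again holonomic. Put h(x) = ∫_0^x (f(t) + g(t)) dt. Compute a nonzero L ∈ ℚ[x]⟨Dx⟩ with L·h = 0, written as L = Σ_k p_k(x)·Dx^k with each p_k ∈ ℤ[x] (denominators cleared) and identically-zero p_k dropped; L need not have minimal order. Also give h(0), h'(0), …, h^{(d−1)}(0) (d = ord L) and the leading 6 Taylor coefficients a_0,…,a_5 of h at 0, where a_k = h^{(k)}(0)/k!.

L = (39 + 27·x)·Dx + (-73 - 138·x - 81·x^2)·Dx^2 + (10 - 2·x - 66·x^2 - 54·x^3)·Dx^3  (order 3).
h: a_k = 0, -2, -17/4, -217/24, -1295/64, -31109/640, …
ICs: h(0) = 0, h′(0) = -2, h′′(0) = -17/2.

f: a_k = 1, 1/2, -1/8, 1/16, -5/128, 7/256, …
g: a_k = -3, -9, -27, -81, -243, -729, …
L₀ := lclm(L_f,L_g); ord L₀ ≤ 1+1.
∫: right-multiply L₀ by Dx.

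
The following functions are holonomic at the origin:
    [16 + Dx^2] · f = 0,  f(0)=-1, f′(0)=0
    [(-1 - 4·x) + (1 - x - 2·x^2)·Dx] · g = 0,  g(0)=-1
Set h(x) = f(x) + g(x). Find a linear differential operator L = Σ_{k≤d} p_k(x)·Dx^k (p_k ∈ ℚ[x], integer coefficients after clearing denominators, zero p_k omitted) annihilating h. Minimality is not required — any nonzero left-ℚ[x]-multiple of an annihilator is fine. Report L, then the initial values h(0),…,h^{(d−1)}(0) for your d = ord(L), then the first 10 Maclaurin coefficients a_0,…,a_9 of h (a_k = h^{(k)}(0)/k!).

L = (-368 - 1408·x + 256·x^2 - 512·x^3 - 2560·x^4 - 2048·x^5) + (176 - 336·x - 384·x^2 + 1024·x^3 + 384·x^4 - 1536·x^5 - 1024·x^6)·Dx + (-23 - 88·x + 16·x^2 - 32·x^3 - 160·x^4 - 128·x^5)·Dx^2 + (11 - 21·x - 24·x^2 + 64·x^3 + 24·x^4 - 96·x^5 - 64·x^6)·Dx^3  (order 3).
h: a_k = -2, -1, 5, -5, -65/3, -21, -1679/45, -85, -54377/315, -341, …
ICs: h(0) = -2, h′(0) = -1, h′′(0) = 10.

f: a_k = -1, 0, 8, 0, -32/3, 0, 256/45, 0, -512/315, 0, …
g: a_k = -1, -1, -3, -5, -11, -21, -43, -85, -171, -341, …
Weyl lclm of L_f,L_g ⇒ L₀ (ord ≤ 3).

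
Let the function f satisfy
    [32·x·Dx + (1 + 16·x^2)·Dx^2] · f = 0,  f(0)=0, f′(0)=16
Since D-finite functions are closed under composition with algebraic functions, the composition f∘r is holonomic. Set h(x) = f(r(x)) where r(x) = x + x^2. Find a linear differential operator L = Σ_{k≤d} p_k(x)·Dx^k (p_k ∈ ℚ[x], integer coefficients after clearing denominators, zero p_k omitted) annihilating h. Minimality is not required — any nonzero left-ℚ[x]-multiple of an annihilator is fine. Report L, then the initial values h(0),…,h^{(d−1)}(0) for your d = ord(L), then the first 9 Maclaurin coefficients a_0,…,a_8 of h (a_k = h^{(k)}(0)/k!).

f: a_k = 0, 16, 0, -256/3, 0, 4096/5, 0, -65536/7, 0, …
f∘r: x↦r, Dx↦Dx/r' in L_f ⇒ L₀.
L = (-2 + 32·x + 128·x^2 + 192·x^3 + 96·x^4)·Dx + (1 + 2·x + 16·x^2 + 64·x^3 + 80·x^4 + 32·x^5)·Dx^2  (order 2).
h: a_k = 0, 16, 16, -256/3, -256, 2816/5, 12032/3, -8192/7, -57344, …
ICs: h(0) = 0, h′(0) = 16.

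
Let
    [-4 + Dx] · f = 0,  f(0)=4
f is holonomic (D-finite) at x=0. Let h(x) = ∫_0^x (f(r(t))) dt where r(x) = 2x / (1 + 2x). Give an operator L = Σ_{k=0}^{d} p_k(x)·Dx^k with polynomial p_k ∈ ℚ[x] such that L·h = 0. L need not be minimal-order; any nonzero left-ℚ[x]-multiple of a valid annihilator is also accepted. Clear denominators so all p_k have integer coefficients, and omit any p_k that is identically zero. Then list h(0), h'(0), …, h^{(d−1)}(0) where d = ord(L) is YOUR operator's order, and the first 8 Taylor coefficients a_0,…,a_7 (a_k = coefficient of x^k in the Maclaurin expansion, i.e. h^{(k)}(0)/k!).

f: a_k = 4, 16, 32, 128/3, 128/3, 512/15, 1024/45, 4096/315, …
h₀=f(r): pull back L_f along r ⇒ L₀.
Integrate: L := L₀·Dx.
L = -8·Dx + (1 + 4·x + 4·x^2)·Dx^2  (order 2).
h: a_k = 0, 4, 16, 64/3, -32/3, -256/15, 1792/45, -11264/315, …
ICs: h(0) = 0, h′(0) = 4.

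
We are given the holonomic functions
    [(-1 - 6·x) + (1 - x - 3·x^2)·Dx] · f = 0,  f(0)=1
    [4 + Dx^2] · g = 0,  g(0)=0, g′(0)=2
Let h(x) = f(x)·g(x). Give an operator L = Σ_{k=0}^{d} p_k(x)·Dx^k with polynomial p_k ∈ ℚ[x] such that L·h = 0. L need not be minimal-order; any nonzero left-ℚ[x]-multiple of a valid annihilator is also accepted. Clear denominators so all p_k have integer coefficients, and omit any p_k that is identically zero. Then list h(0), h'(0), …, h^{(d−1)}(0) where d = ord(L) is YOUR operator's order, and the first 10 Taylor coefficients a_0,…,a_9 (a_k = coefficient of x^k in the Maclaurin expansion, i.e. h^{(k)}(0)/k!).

L = (2 + 4·x + 12·x^2) + (2 + 12·x)·Dx + (-1 + x + 3·x^2)·Dx^2  (order 2).
h: a_k = 0, 2, 2, 20/3, 38/3, 494/15, 1064/15, 53458/315, 24098/63, 505556/567, …
ICs: h(0) = 0, h′(0) = 2.

f: a_k = 1, 1, 4, 7, 19, 40, 97, 217, 508, 1159, …
g: a_k = 0, 2, 0, -4/3, 0, 4/15, 0, -8/315, 0, 4/2835, …
L₀ := L_f ⊗_s L_g (sym. prod.), ord ≤ 2.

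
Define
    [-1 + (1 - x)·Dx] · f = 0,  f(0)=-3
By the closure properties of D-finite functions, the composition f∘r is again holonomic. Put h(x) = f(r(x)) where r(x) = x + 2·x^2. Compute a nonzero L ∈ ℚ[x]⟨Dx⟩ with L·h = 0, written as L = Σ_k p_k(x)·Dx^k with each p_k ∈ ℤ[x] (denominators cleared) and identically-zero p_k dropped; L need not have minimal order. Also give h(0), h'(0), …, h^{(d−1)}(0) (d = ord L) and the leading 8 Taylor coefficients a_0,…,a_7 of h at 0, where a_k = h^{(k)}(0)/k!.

L = (1 + 4·x) + (-1 + x + 2·x^2)·Dx  (order 1).
h: a_k = -3, -3, -9, -15, -33, -63, -129, -255, …
ICs: h(0) = -3.

f: a_k = -3, -3, -3, -3, -3, -3, -3, -3, …
Change of var in L_f (x↦r) gives L₀.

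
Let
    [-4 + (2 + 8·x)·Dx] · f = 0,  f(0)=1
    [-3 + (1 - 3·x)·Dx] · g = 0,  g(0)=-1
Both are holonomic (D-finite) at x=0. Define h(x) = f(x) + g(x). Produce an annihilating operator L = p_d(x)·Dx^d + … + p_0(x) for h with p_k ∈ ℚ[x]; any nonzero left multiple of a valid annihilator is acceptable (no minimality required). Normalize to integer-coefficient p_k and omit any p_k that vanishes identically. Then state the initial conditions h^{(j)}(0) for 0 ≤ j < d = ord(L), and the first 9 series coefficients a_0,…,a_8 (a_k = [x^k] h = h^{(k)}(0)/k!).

L = (48 + 108·x) + (-22 - 120·x - 324·x^2)·Dx + (1 + 19·x + 6·x^2 - 216·x^3)·Dx^2  (order 2).
h: a_k = 0, -1, -11, -23, -91, -215, -813, -1923, -7419, …
ICs: h(0) = 0, h′(0) = -1.

f: a_k = 1, 2, -2, 4, -10, 28, -84, 264, -858, …
g: a_k = -1, -3, -9, -27, -81, -243, -729, -2187, -6561, …
f+g: L₀ = lclm(L_f,L_g), ord ≤ 1+1.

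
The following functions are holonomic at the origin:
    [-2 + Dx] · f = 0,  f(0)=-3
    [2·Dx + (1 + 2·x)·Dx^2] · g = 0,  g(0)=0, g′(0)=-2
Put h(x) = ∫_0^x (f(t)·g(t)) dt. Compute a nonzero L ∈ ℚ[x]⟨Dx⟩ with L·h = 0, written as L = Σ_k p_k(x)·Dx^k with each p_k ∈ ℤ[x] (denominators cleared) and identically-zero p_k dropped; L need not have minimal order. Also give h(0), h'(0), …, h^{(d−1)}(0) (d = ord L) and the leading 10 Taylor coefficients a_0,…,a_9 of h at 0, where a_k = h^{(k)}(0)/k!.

L = 8·x·Dx + (-2 - 8·x)·Dx^2 + (1 + 2·x)·Dx^3  (order 3).
h: a_k = 0, 0, 3, 2, 2, 0, 6/5, -4/3, 46/21, -464/135, …
ICs: h(0) = 0, h′(0) = 0, h′′(0) = 6.

f: a_k = -3, -6, -6, -4, -2, -4/5, -4/15, -8/105, -2/105, -4/945, …
g: a_k = 0, -2, 2, -8/3, 4, -32/5, 32/3, -128/7, 32, -512/9, …
L₀ := L_f ⊗_s L_g (sym. prod.), ord ≤ 2.
Integrate: L := L₀·Dx.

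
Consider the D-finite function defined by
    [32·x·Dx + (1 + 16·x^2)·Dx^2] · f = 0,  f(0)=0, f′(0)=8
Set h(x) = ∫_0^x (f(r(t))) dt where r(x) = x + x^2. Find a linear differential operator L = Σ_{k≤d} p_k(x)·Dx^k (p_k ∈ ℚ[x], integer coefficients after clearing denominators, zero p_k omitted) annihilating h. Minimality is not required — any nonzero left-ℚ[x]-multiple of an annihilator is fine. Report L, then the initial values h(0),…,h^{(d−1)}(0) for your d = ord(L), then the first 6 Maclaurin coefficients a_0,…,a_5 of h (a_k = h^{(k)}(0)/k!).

L = (-2 + 32·x + 128·x^2 + 192·x^3 + 96·x^4)·Dx^2 + (1 + 2·x + 16·x^2 + 64·x^3 + 80·x^4 + 32·x^5)·Dx^3  (order 3).
h: a_k = 0, 0, 4, 8/3, -32/3, -128/5, …
ICs: h(0) = 0, h′(0) = 0, h′′(0) = 8.

f: a_k = 0, 8, 0, -128/3, 0, 2048/5, …
L₀ from L_f via x↦r, Dx↦r'^{-1}Dx.
∫: right-multiply L₀ by Dx.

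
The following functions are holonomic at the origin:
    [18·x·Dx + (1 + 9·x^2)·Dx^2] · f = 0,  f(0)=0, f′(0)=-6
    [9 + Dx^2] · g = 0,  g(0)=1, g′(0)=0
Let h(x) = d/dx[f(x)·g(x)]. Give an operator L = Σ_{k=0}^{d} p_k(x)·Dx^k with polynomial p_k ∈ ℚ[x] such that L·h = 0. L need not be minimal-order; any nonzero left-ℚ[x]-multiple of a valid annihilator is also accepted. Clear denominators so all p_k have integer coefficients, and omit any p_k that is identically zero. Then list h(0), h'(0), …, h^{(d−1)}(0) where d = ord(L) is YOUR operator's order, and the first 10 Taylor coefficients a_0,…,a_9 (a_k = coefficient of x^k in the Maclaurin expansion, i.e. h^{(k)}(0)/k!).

f: a_k = 0, -6, 0, 18, 0, -486/5, 0, 4374/7, 0, -4374, …
g: a_k = 1, 0, -9/2, 0, 27/8, 0, -81/80, 0, 729/4480, 0, …
L₀ := L_f ⊗_s L_g (sym. prod.), ord ≤ 4.
Derive L from L₀ (diff closure).
L = (8910 + 214326·x^2 + 3024621·x^4 + 5668704·x^6 + 6377292·x^8 + 9565938·x^10 + 43046721·x^12) + (5508·x + 207036·x^3 + 1837080·x^5 + 4723920·x^7 + 10628820·x^9 + 19131876·x^11)·Dx + (1080 + 27540·x^2 + 389286·x^4 + 971028·x^6 + 1889568·x^8 + 4251528·x^10 + 9565938·x^12)·Dx^2 + (612·x + 23004·x^3 + 204120·x^5 + 524880·x^7 + 1180980·x^9 + 2125764·x^11)·Dx^3 + (10 + 414·x^2 + 5913·x^4 + 37908·x^6 + 131220·x^8 + 354294·x^10 + 531441·x^12)·Dx^4  (order 4).
h: a_k = -6, 0, 135, 0, -3969/4, 0, 316143/40, 0, -151867467/2240, 0, …
ICs: h(0) = -6, h′(0) = 0, h′′(0) = 270, h′′′(0) = 0.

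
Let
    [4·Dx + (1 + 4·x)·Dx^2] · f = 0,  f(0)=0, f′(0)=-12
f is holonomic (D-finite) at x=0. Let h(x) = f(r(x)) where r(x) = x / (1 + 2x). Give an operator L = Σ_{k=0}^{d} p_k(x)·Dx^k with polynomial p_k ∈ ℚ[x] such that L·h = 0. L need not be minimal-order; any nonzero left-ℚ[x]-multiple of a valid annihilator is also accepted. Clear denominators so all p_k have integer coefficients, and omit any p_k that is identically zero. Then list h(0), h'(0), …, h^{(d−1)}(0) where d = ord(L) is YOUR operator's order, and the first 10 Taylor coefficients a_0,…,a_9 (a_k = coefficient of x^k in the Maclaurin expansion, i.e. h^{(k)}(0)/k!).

L = (8 + 24·x)·Dx + (1 + 8·x + 12·x^2)·Dx^2  (order 2).
h: a_k = 0, -12, 48, -208, 960, -23232/5, 23296, -839424/7, 629760, -10077184/3, …
ICs: h(0) = 0, h′(0) = -12.

f: a_k = 0, -12, 24, -64, 192, -3072/5, 2048, -49152/7, 24576, -262144/3, …
f∘r: x↦r, Dx↦Dx/r' in L_f ⇒ L₀.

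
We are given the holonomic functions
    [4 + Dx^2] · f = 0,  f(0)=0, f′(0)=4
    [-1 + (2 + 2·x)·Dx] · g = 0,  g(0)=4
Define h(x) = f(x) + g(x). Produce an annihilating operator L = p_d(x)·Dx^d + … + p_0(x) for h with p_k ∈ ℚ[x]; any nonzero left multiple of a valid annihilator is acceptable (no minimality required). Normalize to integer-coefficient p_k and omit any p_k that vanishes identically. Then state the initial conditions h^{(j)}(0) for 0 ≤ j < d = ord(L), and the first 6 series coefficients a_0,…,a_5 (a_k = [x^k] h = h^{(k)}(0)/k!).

f: a_k = 0, 4, 0, -8/3, 0, 8/15, …
g: a_k = 4, 2, -1/2, 1/4, -5/32, 7/64, …
Sum ⇒ L₀ = lclm(L_f,L_g) in ℚ(x)⟨Dx⟩.
L = (-76 - 128·x - 64·x^2) + (120 + 376·x + 384·x^2 + 128·x^3)·Dx + (-19 - 32·x - 16·x^2)·Dx^2 + (30 + 94·x + 96·x^2 + 32·x^3)·Dx^3  (order 3).
h: a_k = 4, 6, -1/2, -29/12, -5/32, 617/960, …
ICs: h(0) = 4, h′(0) = 6, h′′(0) = -1.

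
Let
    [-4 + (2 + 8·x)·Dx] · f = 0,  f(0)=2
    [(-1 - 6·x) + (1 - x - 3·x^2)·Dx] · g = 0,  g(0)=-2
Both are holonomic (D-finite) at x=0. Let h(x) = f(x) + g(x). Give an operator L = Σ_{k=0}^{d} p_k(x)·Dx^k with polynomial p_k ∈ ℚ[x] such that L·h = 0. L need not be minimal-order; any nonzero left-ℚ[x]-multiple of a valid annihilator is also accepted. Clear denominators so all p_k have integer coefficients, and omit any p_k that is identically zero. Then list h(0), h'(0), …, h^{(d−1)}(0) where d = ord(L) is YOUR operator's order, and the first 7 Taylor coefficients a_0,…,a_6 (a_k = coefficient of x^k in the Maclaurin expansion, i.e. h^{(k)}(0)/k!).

L = (20 + 120·x + 216·x^2 + 360·x^3) + (-12 - 74·x - 306·x^2 - 744·x^3 - 900·x^4)·Dx + (-1 + 9·x + 73·x^2 + 18·x^3 - 354·x^4 - 360·x^5)·Dx^2  (order 2).
h: a_k = 0, 2, -12, -6, -58, -24, -362, …
ICs: h(0) = 0, h′(0) = 2.

f: a_k = 2, 4, -4, 8, -20, 56, -168, …
g: a_k = -2, -2, -8, -14, -38, -80, -194, …
L₀ := lclm(L_f,L_g); ord L₀ ≤ 1+1.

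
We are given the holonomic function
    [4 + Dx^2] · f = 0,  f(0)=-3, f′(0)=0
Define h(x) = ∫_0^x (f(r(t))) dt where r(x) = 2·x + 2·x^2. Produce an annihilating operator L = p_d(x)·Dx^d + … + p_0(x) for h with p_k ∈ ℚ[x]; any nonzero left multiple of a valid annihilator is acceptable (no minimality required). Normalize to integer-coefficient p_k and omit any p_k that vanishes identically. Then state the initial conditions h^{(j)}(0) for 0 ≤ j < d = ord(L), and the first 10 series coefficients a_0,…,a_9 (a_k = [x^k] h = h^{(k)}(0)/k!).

f: a_k = -3, 0, 6, 0, -2, 0, 4/15, 0, -2/105, 0, …
f∘r: x↦r, Dx↦Dx/r' in L_f ⇒ L₀.
∫: right-multiply L₀ by Dx.
L = (16 + 96·x + 192·x^2 + 128·x^3)·Dx - 2·Dx^2 + (1 + 2·x)·Dx^3  (order 3).
h: a_k = 0, -3, 0, 8, 12, -8/5, -64/3, -2624/105, -16/5, 23008/945, …
ICs: h(0) = 0, h′(0) = -3, h′′(0) = 0.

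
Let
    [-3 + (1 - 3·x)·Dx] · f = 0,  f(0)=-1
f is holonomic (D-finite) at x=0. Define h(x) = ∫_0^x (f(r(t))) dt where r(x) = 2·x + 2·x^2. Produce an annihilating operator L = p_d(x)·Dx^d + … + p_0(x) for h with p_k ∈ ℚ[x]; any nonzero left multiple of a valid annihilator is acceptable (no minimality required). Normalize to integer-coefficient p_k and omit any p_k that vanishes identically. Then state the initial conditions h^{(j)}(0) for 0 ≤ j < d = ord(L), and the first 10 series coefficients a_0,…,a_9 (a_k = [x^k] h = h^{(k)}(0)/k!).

f: a_k = -1, -3, -9, -27, -81, -243, -729, -2187, -6561, -19683, …
L₀ from L_f via x↦r, Dx↦r'^{-1}Dx.
∫: right-multiply L₀ by Dx.
L = (6 + 12·x)·Dx + (-1 + 6·x + 6·x^2)·Dx^2  (order 2).
h: a_k = 0, -1, -3, -14, -72, -396, -2268, -93528/7, -80352, -490896, …
ICs: h(0) = 0, h′(0) = -1.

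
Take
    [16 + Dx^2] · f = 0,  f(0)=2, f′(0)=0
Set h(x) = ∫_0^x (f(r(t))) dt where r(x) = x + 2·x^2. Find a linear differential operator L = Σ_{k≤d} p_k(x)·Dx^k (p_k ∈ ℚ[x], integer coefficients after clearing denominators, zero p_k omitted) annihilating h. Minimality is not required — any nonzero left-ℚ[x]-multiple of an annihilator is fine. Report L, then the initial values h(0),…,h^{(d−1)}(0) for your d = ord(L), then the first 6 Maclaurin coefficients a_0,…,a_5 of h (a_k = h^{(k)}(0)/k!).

L = (16 + 192·x + 768·x^2 + 1024·x^3)·Dx - 4·Dx^2 + (1 + 4·x)·Dx^3  (order 3).
h: a_k = 0, 2, 0, -16/3, -16, -128/15, …
ICs: h(0) = 0, h′(0) = 2, h′′(0) = 0.

f: a_k = 2, 0, -16, 0, 64/3, 0, …
h₀=f(r): pull back L_f along r ⇒ L₀.
h=∫₀ˣh₀: take L = L₀·Dx.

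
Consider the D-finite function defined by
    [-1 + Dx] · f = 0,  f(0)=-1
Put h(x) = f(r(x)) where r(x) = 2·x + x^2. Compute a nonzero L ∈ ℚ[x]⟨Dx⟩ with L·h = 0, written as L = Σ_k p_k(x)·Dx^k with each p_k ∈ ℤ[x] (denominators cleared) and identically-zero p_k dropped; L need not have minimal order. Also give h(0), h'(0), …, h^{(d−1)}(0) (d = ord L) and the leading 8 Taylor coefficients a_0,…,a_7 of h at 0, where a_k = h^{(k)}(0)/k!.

f: a_k = -1, -1, -1/2, -1/6, -1/24, -1/120, -1/720, -1/5040, …
Substitute x→r, Dx→(1/r')Dx; clear ⇒ L₀.
L = (-2 - 2·x) + Dx  (order 1).
h: a_k = -1, -2, -3, -10/3, -19/6, -13/5, -173/90, -407/315, …
ICs: h(0) = -1.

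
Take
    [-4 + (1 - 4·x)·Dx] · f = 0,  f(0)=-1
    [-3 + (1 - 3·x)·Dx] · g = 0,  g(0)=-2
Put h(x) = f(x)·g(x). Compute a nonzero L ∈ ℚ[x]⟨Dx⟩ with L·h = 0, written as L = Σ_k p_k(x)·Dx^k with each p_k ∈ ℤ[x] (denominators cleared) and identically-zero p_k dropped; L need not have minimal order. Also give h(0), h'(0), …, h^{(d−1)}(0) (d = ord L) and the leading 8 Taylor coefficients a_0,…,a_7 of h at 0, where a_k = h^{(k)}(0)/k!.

f: a_k = -1, -4, -16, -64, -256, -1024, -4096, -16384, …
g: a_k = -2, -6, -18, -54, -162, -486, -1458, -4374, …
Sym-product of L_f,L_g gives L₀ (≤ ord 1).
L = (-7 + 24·x) + (1 - 7·x + 12·x^2)·Dx  (order 1).
h: a_k = 2, 14, 74, 350, 1562, 6734, 28394, 117950, …
ICs: h(0) = 2.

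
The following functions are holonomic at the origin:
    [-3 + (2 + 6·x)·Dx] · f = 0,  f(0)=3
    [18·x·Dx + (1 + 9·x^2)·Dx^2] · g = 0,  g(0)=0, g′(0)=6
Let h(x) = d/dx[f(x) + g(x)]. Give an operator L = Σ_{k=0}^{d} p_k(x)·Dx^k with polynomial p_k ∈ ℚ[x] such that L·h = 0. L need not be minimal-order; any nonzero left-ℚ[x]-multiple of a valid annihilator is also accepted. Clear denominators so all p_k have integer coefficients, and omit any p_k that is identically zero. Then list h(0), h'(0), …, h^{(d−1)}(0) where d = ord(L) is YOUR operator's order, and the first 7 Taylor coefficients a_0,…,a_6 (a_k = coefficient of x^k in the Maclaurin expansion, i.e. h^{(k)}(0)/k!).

L = (-36 - 270·x + 972·x^2 + 1458·x^3) + (-33 - 144·x + 270·x^2 + 3888·x^3 + 5103·x^4)·Dx + (-2 + 18·x + 108·x^2 + 324·x^3 + 1134·x^4 + 1458·x^5)·Dx^2  (order 2).
h: a_k = 21/2, -27/4, -621/16, -1215/32, 149931/256, -137781/512, -7442361/2048, …
ICs: h(0) = 21/2, h′(0) = -27/4.

f: a_k = 3, 9/2, -27/8, 81/16, -1215/128, 5103/256, -45927/1024, …
g: a_k = 0, 6, 0, -18, 0, 486/5, 0, …
Weyl lclm of L_f,L_g ⇒ L₀ (ord ≤ 3).
Differentiate: ansatz ord ≤ ord L₀ ⇒ L.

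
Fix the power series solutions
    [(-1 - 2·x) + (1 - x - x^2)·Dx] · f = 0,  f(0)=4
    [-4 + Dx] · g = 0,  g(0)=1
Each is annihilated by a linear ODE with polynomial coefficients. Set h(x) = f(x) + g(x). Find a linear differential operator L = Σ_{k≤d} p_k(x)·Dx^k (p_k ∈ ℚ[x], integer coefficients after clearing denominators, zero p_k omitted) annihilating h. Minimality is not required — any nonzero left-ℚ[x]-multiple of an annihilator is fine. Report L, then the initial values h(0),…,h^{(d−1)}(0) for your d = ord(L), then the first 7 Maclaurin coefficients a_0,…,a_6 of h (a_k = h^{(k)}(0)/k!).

f: a_k = 4, 4, 8, 12, 20, 32, 52, …
g: a_k = 1, 4, 8, 32/3, 32/3, 128/15, 256/45, …
L₀ := lclm(L_f,L_g); ord L₀ ≤ 1+1.
L = (-8·x - 72·x^2 - 32·x^3) + (-12 + 38·x + 22·x^2 - 32·x^3 - 16·x^4)·Dx + (3 - 9·x - x^2 + 10·x^3 + 4·x^4)·Dx^2  (order 2).
h: a_k = 5, 8, 16, 68/3, 92/3, 608/15, 2596/45, …
ICs: h(0) = 5, h′(0) = 8.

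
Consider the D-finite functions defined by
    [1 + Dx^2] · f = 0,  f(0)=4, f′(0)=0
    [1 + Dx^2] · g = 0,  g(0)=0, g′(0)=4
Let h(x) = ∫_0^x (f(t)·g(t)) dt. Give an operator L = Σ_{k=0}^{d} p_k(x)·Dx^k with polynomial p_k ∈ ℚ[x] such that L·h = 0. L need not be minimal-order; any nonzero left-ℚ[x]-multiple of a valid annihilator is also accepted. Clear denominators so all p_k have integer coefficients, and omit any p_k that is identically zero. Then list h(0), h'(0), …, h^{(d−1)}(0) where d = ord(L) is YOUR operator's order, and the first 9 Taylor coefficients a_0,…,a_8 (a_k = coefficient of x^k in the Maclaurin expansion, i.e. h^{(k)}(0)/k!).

L = 4·Dx^2 + Dx^4  (order 4).
h: a_k = 0, 0, 8, 0, -8/3, 0, 16/45, 0, -8/315, …
ICs: h(0) = 0, h′(0) = 0, h′′(0) = 16, h′′′(0) = 0.

f: a_k = 4, 0, -2, 0, 1/6, 0, -1/180, 0, 1/10080, …
g: a_k = 0, 4, 0, -2/3, 0, 1/30, 0, -1/1260, 0, …
Sym-product of L_f,L_g gives L₀ (≤ ord 4).
Integrate: L := L₀·Dx.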